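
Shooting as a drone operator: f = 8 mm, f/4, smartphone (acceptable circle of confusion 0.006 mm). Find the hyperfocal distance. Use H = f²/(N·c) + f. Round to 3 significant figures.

Hyperfocal distance H = f²/(N·c) + f = 8²/(4 × 0.006) + 8 = 64/0.024 + 8 ≈ 2674.7 mm ≈ 2.67 m.

2.67 m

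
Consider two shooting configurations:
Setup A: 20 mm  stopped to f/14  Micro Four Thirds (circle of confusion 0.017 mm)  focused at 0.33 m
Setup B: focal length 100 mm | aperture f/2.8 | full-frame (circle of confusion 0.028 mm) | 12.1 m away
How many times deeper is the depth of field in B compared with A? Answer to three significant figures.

Setup A: H = 20²/(14×0.017) + 20 ≈ 1700.7 mm; DoF = Df − Dn = 404.63 − 278.61 ≈ 126.02 mm.
Setup B: H = 100²/(2.8×0.028) + 100 ≈ 127651.0 mm; DoF = Df − Dn = 13356.6 − 11059.5 ≈ 2297.1 mm.
Ratio = 2297.1 / 126.02 ≈ 18.2.

18.2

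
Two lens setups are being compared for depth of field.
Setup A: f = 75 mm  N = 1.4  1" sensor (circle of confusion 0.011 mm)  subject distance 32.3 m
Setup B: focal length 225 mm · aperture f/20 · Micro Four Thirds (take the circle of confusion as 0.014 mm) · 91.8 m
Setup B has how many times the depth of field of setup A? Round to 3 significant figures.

Setup A: H = 75²/(1.4×0.011) + 75 ≈ 365334.7 mm; DoF = Df − Dn = 35425.4 − 29681.4 ≈ 5744.0 mm.
Setup B: H = 225²/(20×0.014) + 225 ≈ 181028.6 mm; DoF = Df − Dn = 186014 − 60936 ≈ 125078 mm.
Ratio = 125078 / 5744.0 ≈ 21.8.

21.8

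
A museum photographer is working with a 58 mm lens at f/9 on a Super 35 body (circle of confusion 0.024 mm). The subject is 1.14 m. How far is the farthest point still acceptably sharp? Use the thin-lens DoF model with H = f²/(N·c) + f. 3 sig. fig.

1.23 m

Hyperfocal distance H = f²/(N·c) + f = 58²/(9 × 0.024) + 58 = 3364/0.216 + 58 ≈ 15632.1 mm ≈ 15.63 m.
Far limit Df = s·(H − f)/(H − s) = 1140 × (15632.1 − 58) / (15632.1 − 1140) = 1140 × 15574.1 / 14492.1 ≈ 1225.1 mm ≈ 1.23 m.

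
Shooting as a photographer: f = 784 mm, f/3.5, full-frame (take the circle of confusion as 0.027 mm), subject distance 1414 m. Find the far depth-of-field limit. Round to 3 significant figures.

1810 m

Hyperfocal distance H = f²/(N·c) + f = 784²/(3.5 × 0.027) + 784 = 614656/0.0945 + 784 ≈ 6505080.3 mm ≈ 6505 m.
Far limit Df = s·(H − f)/(H − s) = 1414000 × (6505080.3 − 784) / (6505080.3 − 1414000) = 1414000 × 6504296.3 / 5091080.3 ≈ 1806508 mm ≈ 1810 m.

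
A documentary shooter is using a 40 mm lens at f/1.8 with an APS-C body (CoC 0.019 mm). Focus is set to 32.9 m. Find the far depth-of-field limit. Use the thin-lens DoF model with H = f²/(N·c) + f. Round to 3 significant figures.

111 m

Hyperfocal distance H = f²/(N·c) + f = 40²/(1.8 × 0.019) + 40 = 1600/0.0342 + 40 ≈ 46823.6 mm ≈ 46.82 m.
Far limit Df = s·(H − f)/(H − s) = 32900 × (46823.6 − 40) / (46823.6 − 32900) = 32900 × 46783.6 / 13923.6 ≈ 110545 mm ≈ 111 m.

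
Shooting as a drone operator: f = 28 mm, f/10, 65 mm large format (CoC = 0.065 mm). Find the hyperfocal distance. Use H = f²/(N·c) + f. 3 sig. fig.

Hyperfocal distance H = f²/(N·c) + f = 28²/(10 × 0.065) + 28 = 784/0.65 + 28 ≈ 1234.2 mm ≈ 1.23 m.

1.23 m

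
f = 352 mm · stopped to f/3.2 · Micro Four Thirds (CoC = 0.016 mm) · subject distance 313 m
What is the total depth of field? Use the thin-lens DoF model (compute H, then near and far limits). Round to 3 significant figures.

82.2 m

Hyperfocal distance H = f²/(N·c) + f = 352²/(3.2 × 0.016) + 352 = 123904/0.0512 + 352 ≈ 2420352.0 mm ≈ 2420 m.
Near limit Dn = s·(H − f)/(H + s − 2f) = 313000 × (2420352.0 − 352) / (2420352.0 + 313000 − 2 × 352) = 313000 × 2420000.0 / 2732648.0 ≈ 277189 mm.
Far limit Df = s·(H − f)/(H − s) = 313000 × (2420352.0 − 352) / (2420352.0 − 313000) = 313000 × 2420000.0 / 2107352.0 ≈ 359437 mm.
Depth of field = Df − Dn = 359437 − 277189 ≈ 82248 mm ≈ 82.2 m.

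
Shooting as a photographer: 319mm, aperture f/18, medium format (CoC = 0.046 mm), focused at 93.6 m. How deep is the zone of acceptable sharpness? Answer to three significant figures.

Hyperfocal distance H = f²/(N·c) + f = 319²/(18 × 0.046) + 319 = 101761/0.828 + 319 ≈ 123218.8 mm ≈ 123.2 m.
Near limit Dn = s·(H − f)/(H + s − 2f) = 93600 × (123218.8 − 319) / (123218.8 + 93600 − 2 × 319) = 93600 × 122899.8 / 216180.8 ≈ 53212 mm.
Far limit Df = s·(H − f)/(H − s) = 93600 × (123218.8 − 319) / (123218.8 − 93600) = 93600 × 122899.8 / 29618.8 ≈ 388383 mm.
Depth of field = Df − Dn = 388383 − 53212 ≈ 335171 mm ≈ 335 m.

335 m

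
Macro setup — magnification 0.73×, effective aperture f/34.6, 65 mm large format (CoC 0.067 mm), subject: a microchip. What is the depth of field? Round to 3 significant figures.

8.70 mm

At magnification m, DoF ≈ 2·N_eff·c/m² = 2 × 34.6 × 0.067 / 0.73² = 4.636 / 0.5329 ≈ 8.7 mm.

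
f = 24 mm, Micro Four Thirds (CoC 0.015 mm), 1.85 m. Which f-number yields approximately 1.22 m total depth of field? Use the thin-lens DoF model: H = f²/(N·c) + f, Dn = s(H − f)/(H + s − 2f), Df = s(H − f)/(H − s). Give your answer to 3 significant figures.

f/6.31

Write h = H − f = f²/(N·c). The thin-lens limits are Dn = s·h/(h + (s−f)) and Df = s·h/(h − (s−f)), so DoF = Df − Dn = 2·s·(s−f)·h / (h² − (s−f)²).
That is a quadratic in h: DoF·h² − 2·s·(s−f)·h − DoF·(s−f)² = 0 ⇒ h = (s−f)·(s + √(s² + DoF²)) / DoF = 1826 × (1850 + √(1850² + 1220²)) / 1220 = 1826 × (1850 + 2216.06) / 1220 ≈ 6085.8 mm.
Then N = f²/(c·h) = 24² / (0.015 × 6085.8) = 576 / 91.286 ≈ 6.31.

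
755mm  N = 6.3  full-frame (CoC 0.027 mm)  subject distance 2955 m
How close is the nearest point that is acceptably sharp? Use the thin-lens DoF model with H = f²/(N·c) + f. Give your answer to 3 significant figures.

Hyperfocal distance H = f²/(N·c) + f = 755²/(6.3 × 0.027) + 755 = 570025/0.1701 + 755 ≈ 3351872.0 mm ≈ 3352 m.
Near limit Dn = s·(H − f)/(H + s − 2f) = 2955000 × (3351872.0 − 755) / (3351872.0 + 2955000 − 2 × 755) = 2955000 × 3351117.0 / 6305362.0 ≈ 1570497 mm ≈ 1570 m.

1570 m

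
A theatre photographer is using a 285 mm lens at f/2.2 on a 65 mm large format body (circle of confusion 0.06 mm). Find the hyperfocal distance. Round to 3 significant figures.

Hyperfocal distance H = f²/(N·c) + f = 285²/(2.2 × 0.06) + 285 = 81225/0.132 + 285 ≈ 615625.9 mm ≈ 616 m.

616 m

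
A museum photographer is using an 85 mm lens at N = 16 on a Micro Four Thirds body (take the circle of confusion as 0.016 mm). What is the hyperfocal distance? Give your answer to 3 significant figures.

Hyperfocal distance H = f²/(N·c) + f = 85²/(16 × 0.016) + 85 = 7225/0.256 + 85 ≈ 28307.7 mm ≈ 28.3 m.

28.3 m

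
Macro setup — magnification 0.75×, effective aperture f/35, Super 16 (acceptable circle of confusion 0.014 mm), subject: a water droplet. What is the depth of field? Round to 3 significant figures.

At magnification m, DoF ≈ 2·N_eff·c/m² = 2 × 35 × 0.014 / 0.75² = 0.98 / 0.5625 ≈ 1.74 mm.

1.74 mm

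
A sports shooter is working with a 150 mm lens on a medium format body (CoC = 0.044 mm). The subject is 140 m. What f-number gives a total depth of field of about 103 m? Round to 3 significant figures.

Write h = H − f = f²/(N·c). The thin-lens limits are Dn = s·h/(h + (s−f)) and Df = s·h/(h − (s−f)), so DoF = Df − Dn = 2·s·(s−f)·h / (h² − (s−f)²).
That is a quadratic in h: DoF·h² − 2·s·(s−f)·h − DoF·(s−f)² = 0 ⇒ h = (s−f)·(s + √(s² + DoF²)) / DoF = 139850 × (140000 + √(140000² + 103000²)) / 103000 = 139850 × (140000 + 173807) / 103000 ≈ 426077 mm.
Then N = f²/(c·h) = 150² / (0.044 × 426077) = 22500 / 18747 ≈ 1.20.

f/1.20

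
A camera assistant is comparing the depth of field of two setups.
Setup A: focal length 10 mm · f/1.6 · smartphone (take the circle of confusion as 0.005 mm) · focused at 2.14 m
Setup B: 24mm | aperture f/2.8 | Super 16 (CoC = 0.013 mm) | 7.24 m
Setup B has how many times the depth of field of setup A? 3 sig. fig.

11.1

Setup A: H = 10²/(1.6×0.005) + 10 ≈ 12510.0 mm; DoF = Df − Dn = 2579.56 − 1828.43 ≈ 751.13 mm.
Setup B: H = 24²/(2.8×0.013) + 24 ≈ 15848.2 mm; DoF = Df − Dn = 13309.1 − 4972.5 ≈ 8336.6 mm.
Ratio = 8336.6 / 751.13 ≈ 11.1.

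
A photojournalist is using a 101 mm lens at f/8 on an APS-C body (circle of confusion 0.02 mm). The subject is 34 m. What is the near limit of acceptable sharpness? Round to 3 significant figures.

Hyperfocal distance H = f²/(N·c) + f = 101²/(8 × 0.02) + 101 = 10201/0.16 + 101 ≈ 63857.2 mm ≈ 63.86 m.
Near limit Dn = s·(H − f)/(H + s − 2f) = 34000 × (63857.2 − 101) / (63857.2 + 34000 − 2 × 101) = 34000 × 63756.2 / 97655.2 ≈ 22198 mm ≈ 22.2 m.

22.2 m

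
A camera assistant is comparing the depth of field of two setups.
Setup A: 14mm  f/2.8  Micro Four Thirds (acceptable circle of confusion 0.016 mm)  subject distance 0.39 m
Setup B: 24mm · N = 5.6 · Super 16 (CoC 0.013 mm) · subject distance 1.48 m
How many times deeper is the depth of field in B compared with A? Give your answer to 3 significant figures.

Setup A: H = 14²/(2.8×0.016) + 14 ≈ 4389.0 mm; DoF = Df − Dn = 426.669 − 359.135 ≈ 67.534 mm.
Setup B: H = 24²/(5.6×0.013) + 24 ≈ 7936.1 mm; DoF = Df − Dn = 1813.77 − 1249.98 ≈ 563.79 mm.
Ratio = 563.79 / 67.534 ≈ 8.35.

8.35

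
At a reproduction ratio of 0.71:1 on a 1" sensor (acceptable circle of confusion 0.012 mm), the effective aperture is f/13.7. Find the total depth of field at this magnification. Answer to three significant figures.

At magnification m, DoF ≈ 2·N_eff·c/m² = 2 × 13.7 × 0.012 / 0.71² = 0.3288 / 0.5041 ≈ 0.652 mm.

0.652 mm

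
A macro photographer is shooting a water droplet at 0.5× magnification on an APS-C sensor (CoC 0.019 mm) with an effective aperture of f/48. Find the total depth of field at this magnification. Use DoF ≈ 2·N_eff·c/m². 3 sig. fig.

7.30 mm

At magnification m, DoF ≈ 2·N_eff·c/m² = 2 × 48 × 0.019 / 0.5² = 1.824 / 0.25 ≈ 7.3 mm.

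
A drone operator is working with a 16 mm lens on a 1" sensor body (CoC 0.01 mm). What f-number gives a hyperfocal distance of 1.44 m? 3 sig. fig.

Rearrange H = f²/(N·c) + f for N: N = f² / ((H − f)·c).
N = 16² / ((1440 − 16) × 0.01) = 256 / 14.24 ≈ 18.

f/18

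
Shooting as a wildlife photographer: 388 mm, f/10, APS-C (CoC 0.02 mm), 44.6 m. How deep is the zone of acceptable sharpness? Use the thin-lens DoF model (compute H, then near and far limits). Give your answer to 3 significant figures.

5.26 m

Hyperfocal distance H = f²/(N·c) + f = 388²/(10 × 0.02) + 388 = 150544/0.2 + 388 ≈ 753108.0 mm ≈ 753.1 m.
Near limit Dn = s·(H − f)/(H + s − 2f) = 44600 × (753108.0 − 388) / (753108.0 + 44600 − 2 × 388) = 44600 × 752720.0 / 796932.0 ≈ 42125.7 mm.
Far limit Df = s·(H − f)/(H − s) = 44600 × (753108.0 − 388) / (753108.0 − 44600) = 44600 × 752720.0 / 708508.0 ≈ 47383.1 mm.
Depth of field = Df − Dn = 47383.1 − 42125.7 ≈ 5257.4 mm ≈ 5.26 m.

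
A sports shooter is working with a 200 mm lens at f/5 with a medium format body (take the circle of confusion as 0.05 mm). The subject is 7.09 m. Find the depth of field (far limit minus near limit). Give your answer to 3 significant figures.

0.612 m

Hyperfocal distance H = f²/(N·c) + f = 200²/(5 × 0.05) + 200 = 40000/0.25 + 200 ≈ 160200.0 mm ≈ 160.2 m.
Near limit Dn = s·(H − f)/(H + s − 2f) = 7090 × (160200.0 − 200) / (160200.0 + 7090 − 2 × 200) = 7090 × 160000.0 / 166890.0 ≈ 6797.29 mm.
Far limit Df = s·(H − f)/(H − s) = 7090 × (160200.0 − 200) / (160200.0 − 7090) = 7090 × 160000.0 / 153110.0 ≈ 7409.05 mm.
Depth of field = Df − Dn = 7409.05 − 6797.29 ≈ 611.76 mm ≈ 0.612 m.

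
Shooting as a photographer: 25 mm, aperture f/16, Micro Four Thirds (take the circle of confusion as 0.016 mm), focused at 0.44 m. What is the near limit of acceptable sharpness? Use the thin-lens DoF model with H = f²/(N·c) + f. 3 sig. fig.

Hyperfocal distance H = f²/(N·c) + f = 25²/(16 × 0.016) + 25 = 625/0.256 + 25 ≈ 2466.4 mm ≈ 2.466 m.
Near limit Dn = s·(H − f)/(H + s − 2f) = 440 × (2466.4 − 25) / (2466.4 + 440 − 2 × 25) = 440 × 2441.4 / 2856.4 ≈ 376.07 mm.

376 mm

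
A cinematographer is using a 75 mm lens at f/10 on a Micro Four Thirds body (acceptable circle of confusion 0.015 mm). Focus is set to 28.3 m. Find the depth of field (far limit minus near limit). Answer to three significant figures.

Hyperfocal distance H = f²/(N·c) + f = 75²/(10 × 0.015) + 75 = 5625/0.15 + 75 ≈ 37575.0 mm ≈ 37.58 m.
Near limit Dn = s·(H − f)/(H + s − 2f) = 28300 × (37575.0 − 75) / (37575.0 + 28300 − 2 × 75) = 28300 × 37500.0 / 65725.0 ≈ 16147 mm.
Far limit Df = s·(H − f)/(H − s) = 28300 × (37575.0 − 75) / (37575.0 − 28300) = 28300 × 37500.0 / 9275.0 ≈ 114420 mm.
Depth of field = Df − Dn = 114420 − 16147 ≈ 98273 mm ≈ 98.3 m.

98.3 m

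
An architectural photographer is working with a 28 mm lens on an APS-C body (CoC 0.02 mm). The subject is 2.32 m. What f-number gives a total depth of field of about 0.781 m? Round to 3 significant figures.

Write h = H − f = f²/(N·c). The thin-lens limits are Dn = s·h/(h + (s−f)) and Df = s·h/(h − (s−f)), so DoF = Df − Dn = 2·s·(s−f)·h / (h² − (s−f)²).
That is a quadratic in h: DoF·h² − 2·s·(s−f)·h − DoF·(s−f)² = 0 ⇒ h = (s−f)·(s + √(s² + DoF²)) / DoF = 2292 × (2320 + √(2320² + 781²)) / 781 = 2292 × (2320 + 2447.93) / 781 ≈ 13992 mm.
Then N = f²/(c·h) = 28² / (0.02 × 13992) = 784 / 279.85 ≈ 2.80.

f/2.80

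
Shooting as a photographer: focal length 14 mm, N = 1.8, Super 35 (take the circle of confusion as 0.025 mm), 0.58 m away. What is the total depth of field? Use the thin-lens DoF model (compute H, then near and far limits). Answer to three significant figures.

153 mm

Hyperfocal distance H = f²/(N·c) + f = 14²/(1.8 × 0.025) + 14 = 196/0.045 + 14 ≈ 4369.6 mm ≈ 4.370 m.
Near limit Dn = s·(H − f)/(H + s − 2f) = 580 × (4369.6 − 14) / (4369.6 + 580 − 2 × 14) = 580 × 4355.6 / 4921.6 ≈ 513.30 mm.
Far limit Df = s·(H − f)/(H − s) = 580 × (4369.6 − 14) / (4369.6 − 580) = 580 × 4355.6 / 3789.6 ≈ 666.63 mm.
Depth of field = Df − Dn = 666.63 − 513.30 ≈ 153.33 mm.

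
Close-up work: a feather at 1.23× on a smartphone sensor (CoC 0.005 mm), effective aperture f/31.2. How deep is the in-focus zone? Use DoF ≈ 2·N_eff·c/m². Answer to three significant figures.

0.206 mm

At magnification m, DoF ≈ 2·N_eff·c/m² = 2 × 31.2 × 0.005 / 1.23² = 0.312 / 1.513 ≈ 0.206 mm.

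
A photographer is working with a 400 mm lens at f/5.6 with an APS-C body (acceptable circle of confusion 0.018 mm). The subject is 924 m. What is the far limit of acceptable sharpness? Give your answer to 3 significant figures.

Hyperfocal distance H = f²/(N·c) + f = 400²/(5.6 × 0.018) + 400 = 160000/0.1008 + 400 ≈ 1587701.6 mm ≈ 1588 m.
Far limit Df = s·(H − f)/(H − s) = 924000 × (1587701.6 − 400) / (1587701.6 − 924000) = 924000 × 1587301.6 / 663701.6 ≈ 2209828 mm ≈ 2210 m.

2210 m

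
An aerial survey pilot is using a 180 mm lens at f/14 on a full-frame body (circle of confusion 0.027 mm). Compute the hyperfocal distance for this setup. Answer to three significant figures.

Hyperfocal distance H = f²/(N·c) + f = 180²/(14 × 0.027) + 180 = 32400/0.378 + 180 ≈ 85894.3 mm ≈ 85.9 m.

85.9 m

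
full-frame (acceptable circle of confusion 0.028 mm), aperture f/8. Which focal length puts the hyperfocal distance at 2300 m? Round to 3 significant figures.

From H = f²/(N·c) + f, with f ≪ H: f ≈ √(H·N·c) = √(2300000 × 8 × 0.028) = √515200 ≈ 717.8 mm.
The +f correction barely moves this — solving exactly, f² + N·c·f − N·c·H = 0 ⇒ f = (−N·c + √((N·c)² + 4·N·c·H))/2 = (−0.224 + √2060800)/2 ≈ 717.66 mm, so f ≈ 718 mm.

718 mm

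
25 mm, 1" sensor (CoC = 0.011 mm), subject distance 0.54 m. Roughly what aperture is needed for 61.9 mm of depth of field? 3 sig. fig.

Write h = H − f = f²/(N·c). The thin-lens limits are Dn = s·h/(h + (s−f)) and Df = s·h/(h − (s−f)), so DoF = Df − Dn = 2·s·(s−f)·h / (h² − (s−f)²).
That is a quadratic in h: DoF·h² − 2·s·(s−f)·h − DoF·(s−f)² = 0 ⇒ h = (s−f)·(s + √(s² + DoF²)) / DoF = 515 × (540 + √(540² + 61.9²)) / 61.9 = 515 × (540 + 543.536) / 61.9 ≈ 9014.9 mm.
Then N = f²/(c·h) = 25² / (0.011 × 9014.9) = 625 / 99.164 ≈ 6.30.

f/6.30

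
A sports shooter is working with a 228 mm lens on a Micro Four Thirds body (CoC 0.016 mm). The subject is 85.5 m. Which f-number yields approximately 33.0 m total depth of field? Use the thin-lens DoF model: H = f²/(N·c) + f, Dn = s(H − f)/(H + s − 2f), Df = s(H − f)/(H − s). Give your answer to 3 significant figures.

f/7.10

Write h = H − f = f²/(N·c). The thin-lens limits are Dn = s·h/(h + (s−f)) and Df = s·h/(h − (s−f)), so DoF = Df − Dn = 2·s·(s−f)·h / (h² − (s−f)²).
That is a quadratic in h: DoF·h² − 2·s·(s−f)·h − DoF·(s−f)² = 0 ⇒ h = (s−f)·(s + √(s² + DoF²)) / DoF = 85272 × (85500 + √(85500² + 33000²)) / 33000 = 85272 × (85500 + 91647.4) / 33000 ≈ 457749 mm.
Then N = f²/(c·h) = 228² / (0.016 × 457749) = 51984 / 7324.0 ≈ 7.10.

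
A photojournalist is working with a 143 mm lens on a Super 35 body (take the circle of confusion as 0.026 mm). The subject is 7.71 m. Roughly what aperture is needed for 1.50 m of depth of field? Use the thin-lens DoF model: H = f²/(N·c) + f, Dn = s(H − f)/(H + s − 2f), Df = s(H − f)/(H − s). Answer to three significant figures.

Write h = H − f = f²/(N·c). The thin-lens limits are Dn = s·h/(h + (s−f)) and Df = s·h/(h − (s−f)), so DoF = Df − Dn = 2·s·(s−f)·h / (h² − (s−f)²).
That is a quadratic in h: DoF·h² − 2·s·(s−f)·h − DoF·(s−f)² = 0 ⇒ h = (s−f)·(s + √(s² + DoF²)) / DoF = 7567 × (7710 + √(7710² + 1500²)) / 1500 = 7567 × (7710 + 7854.56) / 1500 ≈ 78518 mm.
Then N = f²/(c·h) = 143² / (0.026 × 78518) = 20449 / 2041.5 ≈ 10.

f/10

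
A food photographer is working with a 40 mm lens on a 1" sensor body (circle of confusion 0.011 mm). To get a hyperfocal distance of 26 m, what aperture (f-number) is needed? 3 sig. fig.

f/5.60

Rearrange H = f²/(N·c) + f for N: N = f² / ((H − f)·c).
N = 40² / ((26000 − 40) × 0.011) = 1600 / 285.6 ≈ 5.60.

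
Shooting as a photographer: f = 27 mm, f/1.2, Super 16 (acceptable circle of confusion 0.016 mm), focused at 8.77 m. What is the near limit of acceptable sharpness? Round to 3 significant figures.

Hyperfocal distance H = f²/(N·c) + f = 27²/(1.2 × 0.016) + 27 = 729/0.0192 + 27 ≈ 37995.8 mm ≈ 38.00 m.
Near limit Dn = s·(H − f)/(H + s − 2f) = 8770 × (37995.8 − 27) / (37995.8 + 8770 − 2 × 27) = 8770 × 37968.8 / 46711.8 ≈ 7128.5 mm ≈ 7.13 m.

7.13 m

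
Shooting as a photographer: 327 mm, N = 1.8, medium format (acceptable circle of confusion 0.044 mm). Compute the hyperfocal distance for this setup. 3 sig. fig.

1350 m

Hyperfocal distance H = f²/(N·c) + f = 327²/(1.8 × 0.044) + 327 = 106929/0.0792 + 327 ≈ 1350440.6 mm ≈ 1350 m.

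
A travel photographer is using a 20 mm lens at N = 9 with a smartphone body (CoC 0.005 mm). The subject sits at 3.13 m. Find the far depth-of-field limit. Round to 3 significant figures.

4.81 m

Hyperfocal distance H = f²/(N·c) + f = 20²/(9 × 0.005) + 20 = 400/0.045 + 20 ≈ 8908.9 mm ≈ 8.909 m.
Far limit Df = s·(H − f)/(H − s) = 3130 × (8908.9 − 20) / (8908.9 − 3130) = 3130 × 8888.9 / 5778.9 ≈ 4814.5 mm ≈ 4.81 m.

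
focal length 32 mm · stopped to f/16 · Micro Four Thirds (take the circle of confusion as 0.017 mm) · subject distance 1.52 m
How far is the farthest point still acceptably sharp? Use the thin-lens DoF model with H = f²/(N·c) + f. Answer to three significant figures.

2.51 m

Hyperfocal distance H = f²/(N·c) + f = 32²/(16 × 0.017) + 32 = 1024/0.272 + 32 ≈ 3796.7 mm ≈ 3.797 m.
Far limit Df = s·(H − f)/(H − s) = 1520 × (3796.7 − 32) / (3796.7 − 1520) = 1520 × 3764.7 / 2276.7 ≈ 2513.4 mm ≈ 2.51 m.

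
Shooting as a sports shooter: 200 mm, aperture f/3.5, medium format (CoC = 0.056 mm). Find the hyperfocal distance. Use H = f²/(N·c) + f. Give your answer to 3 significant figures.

Hyperfocal distance H = f²/(N·c) + f = 200²/(3.5 × 0.056) + 200 = 40000/0.196 + 200 ≈ 204281.6 mm ≈ 204 m.

204 m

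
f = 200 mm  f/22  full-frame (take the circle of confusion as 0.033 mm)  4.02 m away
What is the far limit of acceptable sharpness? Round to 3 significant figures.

Hyperfocal distance H = f²/(N·c) + f = 200²/(22 × 0.033) + 200 = 40000/0.726 + 200 ≈ 55296.4 mm ≈ 55.30 m.
Far limit Df = s·(H − f)/(H − s) = 4020 × (55296.4 − 200) / (55296.4 − 4020) = 4020 × 55096.4 / 51276.4 ≈ 4319.5 mm ≈ 4.32 m.

4.32 m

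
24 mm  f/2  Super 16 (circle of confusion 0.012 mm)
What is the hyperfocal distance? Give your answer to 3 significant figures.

24.0 m

Hyperfocal distance H = f²/(N·c) + f = 24²/(2 × 0.012) + 24 = 576/0.024 + 24 ≈ 24024.0 mm ≈ 24.0 m.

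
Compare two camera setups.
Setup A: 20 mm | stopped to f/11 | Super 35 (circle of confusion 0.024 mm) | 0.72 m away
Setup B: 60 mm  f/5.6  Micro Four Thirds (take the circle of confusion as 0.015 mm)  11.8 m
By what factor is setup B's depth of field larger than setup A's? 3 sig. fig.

8.26

Setup A: H = 20²/(11×0.024) + 20 ≈ 1535.2 mm; DoF = Df − Dn = 1338.29 − 492.48 ≈ 845.81 mm.
Setup B: H = 60²/(5.6×0.015) + 60 ≈ 42917.1 mm; DoF = Df − Dn = 16252.0 − 9262.7 ≈ 6989.3 mm.
Ratio = 6989.3 / 845.81 ≈ 8.26.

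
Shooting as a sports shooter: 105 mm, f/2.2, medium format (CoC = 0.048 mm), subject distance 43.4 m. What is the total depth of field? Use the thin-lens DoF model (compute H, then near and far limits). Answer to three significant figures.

Hyperfocal distance H = f²/(N·c) + f = 105²/(2.2 × 0.048) + 105 = 11025/0.1056 + 105 ≈ 104508.4 mm ≈ 104.5 m.
Near limit Dn = s·(H − f)/(H + s − 2f) = 43400 × (104508.4 − 105) / (104508.4 + 43400 − 2 × 105) = 43400 × 104403.4 / 147698.4 ≈ 30678 mm.
Far limit Df = s·(H − f)/(H − s) = 43400 × (104508.4 − 105) / (104508.4 − 43400) = 43400 × 104403.4 / 61108.4 ≈ 74149 mm.
Depth of field = Df − Dn = 74149 − 30678 ≈ 43471 mm ≈ 43.5 m.

43.5 m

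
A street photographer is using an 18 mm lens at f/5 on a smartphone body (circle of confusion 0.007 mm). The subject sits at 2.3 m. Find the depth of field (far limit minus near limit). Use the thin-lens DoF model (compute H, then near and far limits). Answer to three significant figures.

Hyperfocal distance H = f²/(N·c) + f = 18²/(5 × 0.007) + 18 = 324/0.035 + 18 ≈ 9275.1 mm ≈ 9.275 m.
Near limit Dn = s·(H − f)/(H + s − 2f) = 2300 × (9275.1 − 18) / (9275.1 + 2300 − 2 × 18) = 2300 × 9257.1 / 11539.1 ≈ 1845.1 mm.
Far limit Df = s·(H − f)/(H − s) = 2300 × (9275.1 − 18) / (9275.1 − 2300) = 2300 × 9257.1 / 6975.1 ≈ 3052.5 mm.
Depth of field = Df − Dn = 3052.5 − 1845.1 ≈ 1207.4 mm ≈ 1.21 m.

1.21 m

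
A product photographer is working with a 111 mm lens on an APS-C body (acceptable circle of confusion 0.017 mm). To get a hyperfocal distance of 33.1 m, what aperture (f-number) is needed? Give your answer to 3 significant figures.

Rearrange H = f²/(N·c) + f for N: N = f² / ((H − f)·c).
N = 111² / ((33100 − 111) × 0.017) = 12321 / 560.8 ≈ 22.

f/22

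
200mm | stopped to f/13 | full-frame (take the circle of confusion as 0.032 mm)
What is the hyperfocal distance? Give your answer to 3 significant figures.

Hyperfocal distance H = f²/(N·c) + f = 200²/(13 × 0.032) + 200 = 40000/0.416 + 200 ≈ 96353.8 mm ≈ 96.4 m.

96.4 m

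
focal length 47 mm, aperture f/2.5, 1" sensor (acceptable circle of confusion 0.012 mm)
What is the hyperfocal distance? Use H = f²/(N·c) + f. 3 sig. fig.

73.7 m

Hyperfocal distance H = f²/(N·c) + f = 47²/(2.5 × 0.012) + 47 = 2209/0.03 + 47 ≈ 73680.3 mm ≈ 73.7 m.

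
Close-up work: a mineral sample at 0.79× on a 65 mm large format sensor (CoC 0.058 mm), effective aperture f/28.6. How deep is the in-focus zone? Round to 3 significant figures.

5.32 mm

At magnification m, DoF ≈ 2·N_eff·c/m² = 2 × 28.6 × 0.058 / 0.79² = 3.318 / 0.6241 ≈ 5.32 mm.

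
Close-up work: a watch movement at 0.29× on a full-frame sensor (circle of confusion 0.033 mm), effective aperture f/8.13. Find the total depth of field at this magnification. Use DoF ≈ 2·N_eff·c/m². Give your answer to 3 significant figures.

6.38 mm

At magnification m, DoF ≈ 2·N_eff·c/m² = 2 × 8.13 × 0.033 / 0.29² = 0.5366 / 0.0841 ≈ 6.38 mm.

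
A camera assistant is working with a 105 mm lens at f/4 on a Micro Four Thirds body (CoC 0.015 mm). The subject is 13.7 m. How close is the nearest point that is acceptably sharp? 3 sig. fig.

12.8 m

Hyperfocal distance H = f²/(N·c) + f = 105²/(4 × 0.015) + 105 = 11025/0.06 + 105 ≈ 183855.0 mm ≈ 183.9 m.
Near limit Dn = s·(H − f)/(H + s − 2f) = 13700 × (183855.0 − 105) / (183855.0 + 13700 − 2 × 105) = 13700 × 183750.0 / 197345.0 ≈ 12756 mm ≈ 12.8 m.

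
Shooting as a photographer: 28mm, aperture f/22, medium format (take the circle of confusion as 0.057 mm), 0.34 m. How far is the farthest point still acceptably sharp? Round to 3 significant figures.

Hyperfocal distance H = f²/(N·c) + f = 28²/(22 × 0.057) + 28 = 784/1.254 + 28 ≈ 653.2 mm ≈ 0.653 m.
Far limit Df = s·(H − f)/(H − s) = 340 × (653.2 − 28) / (653.2 − 340) = 340 × 625.2 / 313.2 ≈ 678.70 mm ≈ 0.679 m.

0.679 m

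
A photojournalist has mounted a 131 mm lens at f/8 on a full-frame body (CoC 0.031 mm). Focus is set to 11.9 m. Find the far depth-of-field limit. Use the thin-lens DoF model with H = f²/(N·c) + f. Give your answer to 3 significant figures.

14.3 m

Hyperfocal distance H = f²/(N·c) + f = 131²/(8 × 0.031) + 131 = 17161/0.248 + 131 ≈ 69328.6 mm ≈ 69.33 m.
Far limit Df = s·(H − f)/(H − s) = 11900 × (69328.6 − 131) / (69328.6 − 11900) = 11900 × 69197.6 / 57428.6 ≈ 14339 mm ≈ 14.3 m.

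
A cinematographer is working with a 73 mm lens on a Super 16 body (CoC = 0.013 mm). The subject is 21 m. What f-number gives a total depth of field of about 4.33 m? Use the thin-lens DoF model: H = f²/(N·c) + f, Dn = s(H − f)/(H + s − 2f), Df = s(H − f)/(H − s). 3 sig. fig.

f/2.00

Write h = H − f = f²/(N·c). The thin-lens limits are Dn = s·h/(h + (s−f)) and Df = s·h/(h − (s−f)), so DoF = Df − Dn = 2·s·(s−f)·h / (h² − (s−f)²).
That is a quadratic in h: DoF·h² − 2·s·(s−f)·h − DoF·(s−f)² = 0 ⇒ h = (s−f)·(s + √(s² + DoF²)) / DoF = 20927 × (21000 + √(21000² + 4330²)) / 4330 = 20927 × (21000 + 21441.8) / 4330 ≈ 205122 mm.
Then N = f²/(c·h) = 73² / (0.013 × 205122) = 5329 / 2666.6 ≈ 2.00.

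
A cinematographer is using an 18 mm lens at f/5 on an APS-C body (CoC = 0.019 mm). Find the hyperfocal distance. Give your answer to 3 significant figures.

3.43 m

Hyperfocal distance H = f²/(N·c) + f = 18²/(5 × 0.019) + 18 = 324/0.095 + 18 ≈ 3428.5 mm ≈ 3.43 m.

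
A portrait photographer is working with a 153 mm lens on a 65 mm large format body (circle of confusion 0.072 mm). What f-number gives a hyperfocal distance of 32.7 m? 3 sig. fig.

Rearrange H = f²/(N·c) + f for N: N = f² / ((H − f)·c).
N = 153² / ((32700 − 153) × 0.072) = 23409 / 2343 ≈ 9.99.

f/9.99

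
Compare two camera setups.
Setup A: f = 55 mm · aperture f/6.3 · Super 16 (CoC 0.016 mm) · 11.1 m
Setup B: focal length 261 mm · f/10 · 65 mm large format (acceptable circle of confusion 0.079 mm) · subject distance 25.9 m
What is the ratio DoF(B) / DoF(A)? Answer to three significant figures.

1.79

Setup A: H = 55²/(6.3×0.016) + 55 ≈ 30064.9 mm; DoF = Df − Dn = 17564.5 − 8113.8 ≈ 9450.7 mm.
Setup B: H = 261²/(10×0.079) + 261 ≈ 86490.1 mm; DoF = Df − Dn = 36860 − 19964 ≈ 16896 mm.
Ratio = 16896 / 9450.7 ≈ 1.79.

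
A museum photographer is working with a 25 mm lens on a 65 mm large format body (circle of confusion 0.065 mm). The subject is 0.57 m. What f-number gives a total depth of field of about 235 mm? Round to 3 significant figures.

Write h = H − f = f²/(N·c). The thin-lens limits are Dn = s·h/(h + (s−f)) and Df = s·h/(h − (s−f)), so DoF = Df − Dn = 2·s·(s−f)·h / (h² − (s−f)²).
That is a quadratic in h: DoF·h² − 2·s·(s−f)·h − DoF·(s−f)² = 0 ⇒ h = (s−f)·(s + √(s² + DoF²)) / DoF = 545 × (570 + √(570² + 235²)) / 235 = 545 × (570 + 616.543) / 235 ≈ 2751.8 mm.
Then N = f²/(c·h) = 25² / (0.065 × 2751.8) = 625 / 178.87 ≈ 3.49.

f/3.49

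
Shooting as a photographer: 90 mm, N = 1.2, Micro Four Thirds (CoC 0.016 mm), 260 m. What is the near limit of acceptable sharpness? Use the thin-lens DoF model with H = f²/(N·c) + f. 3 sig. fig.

Hyperfocal distance H = f²/(N·c) + f = 90²/(1.2 × 0.016) + 90 = 8100/0.0192 + 90 ≈ 421965.0 mm ≈ 422.0 m.
Near limit Dn = s·(H − f)/(H + s − 2f) = 260000 × (421965.0 − 90) / (421965.0 + 260000 − 2 × 90) = 260000 × 421875.0 / 681785.0 ≈ 160883 mm ≈ 161 m.

161 m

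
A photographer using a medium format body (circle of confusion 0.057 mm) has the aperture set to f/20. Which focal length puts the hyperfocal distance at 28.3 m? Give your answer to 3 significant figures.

From H = f²/(N·c) + f, with f ≪ H: f ≈ √(H·N·c) = √(28300 × 20 × 0.057) = √32262 ≈ 179.6 mm.
Exact: f² + N·c·f − N·c·H = 0 ⇒ f = (−N·c + √((N·c)² + 4·N·c·H))/2 = (−1.14 + √129049)/2 ≈ 179.05 mm ≈ 179 mm.

179 mm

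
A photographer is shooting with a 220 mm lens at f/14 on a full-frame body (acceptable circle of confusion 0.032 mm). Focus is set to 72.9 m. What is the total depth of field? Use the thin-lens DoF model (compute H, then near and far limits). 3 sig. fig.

Hyperfocal distance H = f²/(N·c) + f = 220²/(14 × 0.032) + 220 = 48400/0.448 + 220 ≈ 108255.7 mm ≈ 108.3 m.
Near limit Dn = s·(H − f)/(H + s − 2f) = 72900 × (108255.7 − 220) / (108255.7 + 72900 − 2 × 220) = 72900 × 108035.7 / 180715.7 ≈ 43581 mm.
Far limit Df = s·(H − f)/(H − s) = 72900 × (108255.7 − 220) / (108255.7 − 72900) = 72900 × 108035.7 / 35355.7 ≈ 222759 mm.
Depth of field = Df − Dn = 222759 − 43581 ≈ 179178 mm ≈ 179 m.

179 m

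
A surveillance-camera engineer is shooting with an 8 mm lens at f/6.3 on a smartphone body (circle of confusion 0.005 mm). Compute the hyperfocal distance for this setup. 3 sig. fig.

Hyperfocal distance H = f²/(N·c) + f = 8²/(6.3 × 0.005) + 8 = 64/0.0315 + 8 ≈ 2039.7 mm ≈ 2.04 m.

2.04 m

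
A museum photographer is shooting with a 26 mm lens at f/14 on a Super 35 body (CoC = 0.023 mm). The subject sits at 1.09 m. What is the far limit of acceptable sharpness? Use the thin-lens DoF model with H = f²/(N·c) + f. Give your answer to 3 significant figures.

Hyperfocal distance H = f²/(N·c) + f = 26²/(14 × 0.023) + 26 = 676/0.322 + 26 ≈ 2125.4 mm ≈ 2.125 m.
Far limit Df = s·(H − f)/(H − s) = 1090 × (2125.4 − 26) / (2125.4 − 1090) = 1090 × 2099.4 / 1035.4 ≈ 2210.1 mm ≈ 2.21 m.

2.21 m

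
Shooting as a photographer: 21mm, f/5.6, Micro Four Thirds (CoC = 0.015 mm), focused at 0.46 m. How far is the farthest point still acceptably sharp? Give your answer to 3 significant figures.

Hyperfocal distance H = f²/(N·c) + f = 21²/(5.6 × 0.015) + 21 = 441/0.084 + 21 ≈ 5271.0 mm ≈ 5.271 m.
Far limit Df = s·(H − f)/(H − s) = 460 × (5271.0 − 21) / (5271.0 − 460) = 460 × 5250.0 / 4811.0 ≈ 501.97 mm ≈ 0.502 m.

0.502 m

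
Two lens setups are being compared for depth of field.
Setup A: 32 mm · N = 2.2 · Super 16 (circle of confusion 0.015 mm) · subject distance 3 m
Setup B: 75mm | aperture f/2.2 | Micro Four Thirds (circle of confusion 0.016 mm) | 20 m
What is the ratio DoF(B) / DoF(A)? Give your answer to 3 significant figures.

8.75

Setup A: H = 32²/(2.2×0.015) + 32 ≈ 31062.3 mm; DoF = Df − Dn = 3317.29 − 2738.10 ≈ 579.19 mm.
Setup B: H = 75²/(2.2×0.016) + 75 ≈ 159876.1 mm; DoF = Df − Dn = 22848.9 − 17782.7 ≈ 5066.2 mm.
Ratio = 5066.2 / 579.19 ≈ 8.75.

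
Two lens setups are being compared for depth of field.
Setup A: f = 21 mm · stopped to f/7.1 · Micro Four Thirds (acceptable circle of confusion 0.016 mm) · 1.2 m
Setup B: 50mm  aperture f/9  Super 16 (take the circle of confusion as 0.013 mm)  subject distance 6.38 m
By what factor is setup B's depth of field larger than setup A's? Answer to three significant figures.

5.16

Setup A: H = 21²/(7.1×0.016) + 21 ≈ 3903.0 mm; DoF = Df − Dn = 1723.41 − 920.45 ≈ 802.96 mm.
Setup B: H = 50²/(9×0.013) + 50 ≈ 21417.5 mm; DoF = Df − Dn = 9065.6 − 4921.9 ≈ 4143.7 mm.
Ratio = 4143.7 / 802.96 ≈ 5.16.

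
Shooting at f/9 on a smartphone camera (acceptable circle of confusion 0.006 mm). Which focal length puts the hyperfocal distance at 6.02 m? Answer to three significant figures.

18.0 mm

From H = f²/(N·c) + f, with f ≪ H: f ≈ √(H·N·c) = √(6020 × 9 × 0.006) = √325.08 ≈ 18.03 mm.
The +f correction barely moves this — solving exactly, f² + N·c·f − N·c·H = 0 ⇒ f = (−N·c + √((N·c)² + 4·N·c·H))/2 = (−0.054 + √1300.3)/2 ≈ 18.003 mm, so f ≈ 18.0 mm.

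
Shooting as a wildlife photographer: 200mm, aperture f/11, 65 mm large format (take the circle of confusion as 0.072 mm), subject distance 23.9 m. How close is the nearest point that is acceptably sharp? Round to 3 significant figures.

Hyperfocal distance H = f²/(N·c) + f = 200²/(11 × 0.072) + 200 = 40000/0.792 + 200 ≈ 50705.1 mm ≈ 50.71 m.
Near limit Dn = s·(H − f)/(H + s − 2f) = 23900 × (50705.1 − 200) / (50705.1 + 23900 − 2 × 200) = 23900 × 50505.1 / 74205.1 ≈ 16267 mm ≈ 16.3 m.

16.3 m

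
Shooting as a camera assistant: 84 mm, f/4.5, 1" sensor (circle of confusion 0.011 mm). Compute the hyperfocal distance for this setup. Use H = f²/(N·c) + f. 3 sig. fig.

143 m

Hyperfocal distance H = f²/(N·c) + f = 84²/(4.5 × 0.011) + 84 = 7056/0.0495 + 84 ≈ 142629.5 mm ≈ 143 m.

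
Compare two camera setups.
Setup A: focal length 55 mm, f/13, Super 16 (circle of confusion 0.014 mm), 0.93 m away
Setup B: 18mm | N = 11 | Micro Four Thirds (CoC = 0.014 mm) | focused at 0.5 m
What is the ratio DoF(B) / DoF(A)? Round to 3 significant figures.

2.46

Setup A: H = 55²/(13×0.014) + 55 ≈ 16675.9 mm; DoF = Df − Dn = 981.680 − 883.489 ≈ 98.191 mm.
Setup B: H = 18²/(11×0.014) + 18 ≈ 2121.9 mm; DoF = Df − Dn = 648.59 − 406.80 ≈ 241.79 mm.
Ratio = 241.79 / 98.191 ≈ 2.46.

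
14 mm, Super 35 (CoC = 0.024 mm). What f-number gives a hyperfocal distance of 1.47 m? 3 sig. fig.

Rearrange H = f²/(N·c) + f for N: N = f² / ((H − f)·c).
N = 14² / ((1470 − 14) × 0.024) = 196 / 34.94 ≈ 5.61.

f/5.61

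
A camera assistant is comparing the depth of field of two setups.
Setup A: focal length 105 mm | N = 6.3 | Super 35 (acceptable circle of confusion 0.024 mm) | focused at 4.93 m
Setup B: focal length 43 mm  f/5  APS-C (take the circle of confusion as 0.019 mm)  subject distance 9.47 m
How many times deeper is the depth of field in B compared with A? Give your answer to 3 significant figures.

18.3

Setup A: H = 105²/(6.3×0.024) + 105 ≈ 73021.7 mm; DoF = Df − Dn = 5279.34 − 4624.02 ≈ 655.32 mm.
Setup B: H = 43²/(5×0.019) + 43 ≈ 19506.2 mm; DoF = Df − Dn = 18365 − 6380 ≈ 11985 mm.
Ratio = 11985 / 655.32 ≈ 18.3.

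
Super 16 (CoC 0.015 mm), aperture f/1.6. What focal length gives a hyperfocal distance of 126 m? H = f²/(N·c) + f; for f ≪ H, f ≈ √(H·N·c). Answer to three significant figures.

55.0 mm

From H = f²/(N·c) + f, with f ≪ H: f ≈ √(H·N·c) = √(126000 × 1.6 × 0.015) = √3024.0 ≈ 54.99 mm.
The +f correction barely moves this — solving exactly, f² + N·c·f − N·c·H = 0 ⇒ f = (−N·c + √((N·c)² + 4·N·c·H))/2 = (−0.024 + √12096)/2 ≈ 54.979 mm, so f ≈ 55.0 mm.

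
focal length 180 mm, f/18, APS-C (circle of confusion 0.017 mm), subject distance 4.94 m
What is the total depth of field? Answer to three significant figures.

Hyperfocal distance H = f²/(N·c) + f = 180²/(18 × 0.017) + 180 = 32400/0.306 + 180 ≈ 106062.4 mm ≈ 106.1 m.
Near limit Dn = s·(H − f)/(H + s − 2f) = 4940 × (106062.4 − 180) / (106062.4 + 4940 − 2 × 180) = 4940 × 105882.4 / 110642.4 ≈ 4727.47 mm.
Far limit Df = s·(H − f)/(H − s) = 4940 × (106062.4 − 180) / (106062.4 − 4940) = 4940 × 105882.4 / 101122.4 ≈ 5172.53 mm.
Depth of field = Df − Dn = 5172.53 − 4727.47 ≈ 445.06 mm.

445 mm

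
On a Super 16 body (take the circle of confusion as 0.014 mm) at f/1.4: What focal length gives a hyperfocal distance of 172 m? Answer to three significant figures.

58.1 mm

From H = f²/(N·c) + f, with f ≪ H: f ≈ √(H·N·c) = √(172000 × 1.4 × 0.014) = √3371.2 ≈ 58.06 mm.
The +f correction barely moves this — solving exactly, f² + N·c·f − N·c·H = 0 ⇒ f = (−N·c + √((N·c)² + 4·N·c·H))/2 = (−0.0196 + √13485)/2 ≈ 58.052 mm, so f ≈ 58.1 mm.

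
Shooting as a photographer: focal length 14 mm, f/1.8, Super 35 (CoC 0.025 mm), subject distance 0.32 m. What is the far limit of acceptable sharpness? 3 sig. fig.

344 mm

Hyperfocal distance H = f²/(N·c) + f = 14²/(1.8 × 0.025) + 14 = 196/0.045 + 14 ≈ 4369.6 mm ≈ 4.370 m.
Far limit Df = s·(H − f)/(H − s) = 320 × (4369.6 − 14) / (4369.6 − 320) = 320 × 4355.6 / 4049.6 ≈ 344.18 mm.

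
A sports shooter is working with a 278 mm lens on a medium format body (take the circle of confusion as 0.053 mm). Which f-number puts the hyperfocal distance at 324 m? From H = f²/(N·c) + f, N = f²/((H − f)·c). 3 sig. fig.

Rearrange H = f²/(N·c) + f for N: N = f² / ((H − f)·c).
N = 278² / ((324000 − 278) × 0.053) = 77284 / 17157 ≈ 4.50.

f/4.50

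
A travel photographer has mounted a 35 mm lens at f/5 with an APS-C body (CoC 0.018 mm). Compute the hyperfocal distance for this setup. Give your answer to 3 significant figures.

13.6 m

Hyperfocal distance H = f²/(N·c) + f = 35²/(5 × 0.018) + 35 = 1225/0.09 + 35 ≈ 13646.1 mm ≈ 13.6 m.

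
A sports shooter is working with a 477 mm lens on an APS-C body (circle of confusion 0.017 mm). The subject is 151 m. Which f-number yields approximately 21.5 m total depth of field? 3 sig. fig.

Write h = H − f = f²/(N·c). The thin-lens limits are Dn = s·h/(h + (s−f)) and Df = s·h/(h − (s−f)), so DoF = Df − Dn = 2·s·(s−f)·h / (h² − (s−f)²).
That is a quadratic in h: DoF·h² − 2·s·(s−f)·h − DoF·(s−f)² = 0 ⇒ h = (s−f)·(s + √(s² + DoF²)) / DoF = 150523 × (151000 + √(151000² + 21500²)) / 21500 = 150523 × (151000 + 152523) / 21500 ≈ 2124985 mm.
Then N = f²/(c·h) = 477² / (0.017 × 2124985) = 227529 / 36125 ≈ 6.30.

f/6.30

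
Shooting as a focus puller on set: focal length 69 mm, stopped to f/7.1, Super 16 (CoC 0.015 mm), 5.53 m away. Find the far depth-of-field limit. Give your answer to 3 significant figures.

Hyperfocal distance H = f²/(N·c) + f = 69²/(7.1 × 0.015) + 69 = 4761/0.1065 + 69 ≈ 44773.2 mm ≈ 44.77 m.
Far limit Df = s·(H − f)/(H − s) = 5530 × (44773.2 − 69) / (44773.2 − 5530) = 5530 × 44704.2 / 39243.2 ≈ 6299.5 mm ≈ 6.30 m.

6.30 m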